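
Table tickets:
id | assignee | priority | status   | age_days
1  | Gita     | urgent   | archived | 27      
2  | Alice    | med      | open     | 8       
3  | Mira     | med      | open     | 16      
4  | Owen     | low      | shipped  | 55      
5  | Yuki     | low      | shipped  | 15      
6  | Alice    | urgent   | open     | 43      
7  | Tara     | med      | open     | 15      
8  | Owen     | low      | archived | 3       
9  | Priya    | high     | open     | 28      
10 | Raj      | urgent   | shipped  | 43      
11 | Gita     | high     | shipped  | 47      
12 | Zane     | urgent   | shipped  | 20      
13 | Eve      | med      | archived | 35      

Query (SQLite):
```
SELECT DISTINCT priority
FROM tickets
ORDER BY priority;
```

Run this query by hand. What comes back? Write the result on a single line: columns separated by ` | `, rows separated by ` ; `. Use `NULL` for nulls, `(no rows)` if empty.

high ; low ; med ; urgent

Collect distinct priority values from tickets.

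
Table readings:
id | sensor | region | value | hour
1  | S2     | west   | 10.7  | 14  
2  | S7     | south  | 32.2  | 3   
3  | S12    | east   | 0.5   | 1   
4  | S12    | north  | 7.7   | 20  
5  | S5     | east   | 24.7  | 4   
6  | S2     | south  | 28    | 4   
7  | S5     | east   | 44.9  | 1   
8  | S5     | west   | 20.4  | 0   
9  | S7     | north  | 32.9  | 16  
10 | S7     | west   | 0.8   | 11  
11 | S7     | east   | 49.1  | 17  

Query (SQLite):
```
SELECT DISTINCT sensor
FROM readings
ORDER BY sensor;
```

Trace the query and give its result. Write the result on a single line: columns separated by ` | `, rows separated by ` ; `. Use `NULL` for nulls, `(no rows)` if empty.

Collect distinct sensor values from readings.

S12 ; S2 ; S5 ; S7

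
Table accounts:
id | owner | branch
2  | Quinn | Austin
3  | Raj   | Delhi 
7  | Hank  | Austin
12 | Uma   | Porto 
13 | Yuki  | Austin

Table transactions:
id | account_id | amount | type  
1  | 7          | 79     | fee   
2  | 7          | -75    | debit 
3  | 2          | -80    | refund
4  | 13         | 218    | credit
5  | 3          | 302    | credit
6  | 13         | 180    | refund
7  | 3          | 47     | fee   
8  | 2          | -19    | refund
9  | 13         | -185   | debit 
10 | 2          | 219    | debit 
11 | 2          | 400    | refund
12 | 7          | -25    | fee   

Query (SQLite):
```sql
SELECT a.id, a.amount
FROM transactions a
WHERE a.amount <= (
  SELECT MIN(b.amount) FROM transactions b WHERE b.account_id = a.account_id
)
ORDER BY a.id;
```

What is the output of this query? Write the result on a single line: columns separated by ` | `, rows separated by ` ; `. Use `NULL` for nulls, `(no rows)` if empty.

For each transactions row a, compute MIN(amount) over rows sharing a.account_id.
Keep row a if a.amount <= that per-group MIN.
  account_id=2: MIN(amount) = -80
  account_id=3: MIN(amount) = 47
  account_id=7: MIN(amount) = -75
  account_id=13: MIN(amount) = -185

2 | -75 ; 3 | -80 ; 7 | 47 ; 9 | -185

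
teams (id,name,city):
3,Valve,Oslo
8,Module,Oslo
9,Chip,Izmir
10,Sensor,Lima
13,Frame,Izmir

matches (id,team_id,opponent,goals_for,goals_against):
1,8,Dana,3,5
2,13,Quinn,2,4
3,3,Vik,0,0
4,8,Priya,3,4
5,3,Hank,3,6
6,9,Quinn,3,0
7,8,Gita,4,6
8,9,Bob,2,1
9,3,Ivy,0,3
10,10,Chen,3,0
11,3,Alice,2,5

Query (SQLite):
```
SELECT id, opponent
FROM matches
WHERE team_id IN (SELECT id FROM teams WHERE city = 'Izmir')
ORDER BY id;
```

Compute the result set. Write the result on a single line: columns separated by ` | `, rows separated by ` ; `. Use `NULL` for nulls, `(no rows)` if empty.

2 | Quinn ; 6 | Quinn ; 8 | Bob

Inner query: teams.id where city = 'Izmir'.
Outer: keep matches rows whose team_id is in that set.
Inner query → {9, 13}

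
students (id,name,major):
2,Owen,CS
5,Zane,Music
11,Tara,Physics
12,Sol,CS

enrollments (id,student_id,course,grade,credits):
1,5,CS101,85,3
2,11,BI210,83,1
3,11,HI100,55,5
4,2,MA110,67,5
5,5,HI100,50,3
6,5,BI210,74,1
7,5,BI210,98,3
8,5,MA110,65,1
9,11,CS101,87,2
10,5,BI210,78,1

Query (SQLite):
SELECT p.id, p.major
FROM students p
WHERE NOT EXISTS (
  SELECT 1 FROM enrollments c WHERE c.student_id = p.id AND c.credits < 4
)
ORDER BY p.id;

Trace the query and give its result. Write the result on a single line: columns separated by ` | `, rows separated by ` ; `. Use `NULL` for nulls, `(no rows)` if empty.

For each students row, check whether any enrollments with matching student_id has credits < 4.
Keep rows where that is false.

2 | CS ; 12 | CS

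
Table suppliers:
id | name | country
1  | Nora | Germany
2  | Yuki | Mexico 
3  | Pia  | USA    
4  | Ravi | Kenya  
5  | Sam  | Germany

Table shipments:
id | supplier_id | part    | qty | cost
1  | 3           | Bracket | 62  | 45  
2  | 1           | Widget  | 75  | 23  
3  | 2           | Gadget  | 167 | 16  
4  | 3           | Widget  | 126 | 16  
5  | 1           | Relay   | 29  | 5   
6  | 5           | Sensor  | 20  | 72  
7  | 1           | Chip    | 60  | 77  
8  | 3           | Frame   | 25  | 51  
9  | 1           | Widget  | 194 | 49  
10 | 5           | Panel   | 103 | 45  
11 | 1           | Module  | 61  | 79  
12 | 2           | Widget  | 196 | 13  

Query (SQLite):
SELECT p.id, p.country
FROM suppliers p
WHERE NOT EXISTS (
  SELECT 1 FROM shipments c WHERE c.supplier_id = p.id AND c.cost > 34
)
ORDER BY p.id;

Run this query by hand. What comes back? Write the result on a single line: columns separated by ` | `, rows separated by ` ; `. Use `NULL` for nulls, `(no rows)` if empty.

For each suppliers row, check whether any shipments with matching supplier_id has cost > 34.
Keep rows where that is false.

2 | Mexico ; 4 | Kenya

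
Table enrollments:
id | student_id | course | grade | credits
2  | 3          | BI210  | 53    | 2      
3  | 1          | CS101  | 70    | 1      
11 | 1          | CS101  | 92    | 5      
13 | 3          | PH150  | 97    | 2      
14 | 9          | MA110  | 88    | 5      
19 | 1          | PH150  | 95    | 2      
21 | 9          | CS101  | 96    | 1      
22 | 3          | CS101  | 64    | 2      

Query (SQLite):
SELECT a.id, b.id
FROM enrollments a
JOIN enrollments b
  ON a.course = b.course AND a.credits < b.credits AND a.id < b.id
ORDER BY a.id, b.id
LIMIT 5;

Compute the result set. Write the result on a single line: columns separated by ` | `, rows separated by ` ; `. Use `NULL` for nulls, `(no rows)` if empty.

3 | 11 ; 3 | 22 ; 21 | 22

Pairs (a,b) with same course, a.credits < b.credits, a.id < b.id.
course groups: BI210:{2} CS101:{3,11,21,22} MA110:{14} PH150:{13,19}
Ordered by (a.id, b.id); first 5.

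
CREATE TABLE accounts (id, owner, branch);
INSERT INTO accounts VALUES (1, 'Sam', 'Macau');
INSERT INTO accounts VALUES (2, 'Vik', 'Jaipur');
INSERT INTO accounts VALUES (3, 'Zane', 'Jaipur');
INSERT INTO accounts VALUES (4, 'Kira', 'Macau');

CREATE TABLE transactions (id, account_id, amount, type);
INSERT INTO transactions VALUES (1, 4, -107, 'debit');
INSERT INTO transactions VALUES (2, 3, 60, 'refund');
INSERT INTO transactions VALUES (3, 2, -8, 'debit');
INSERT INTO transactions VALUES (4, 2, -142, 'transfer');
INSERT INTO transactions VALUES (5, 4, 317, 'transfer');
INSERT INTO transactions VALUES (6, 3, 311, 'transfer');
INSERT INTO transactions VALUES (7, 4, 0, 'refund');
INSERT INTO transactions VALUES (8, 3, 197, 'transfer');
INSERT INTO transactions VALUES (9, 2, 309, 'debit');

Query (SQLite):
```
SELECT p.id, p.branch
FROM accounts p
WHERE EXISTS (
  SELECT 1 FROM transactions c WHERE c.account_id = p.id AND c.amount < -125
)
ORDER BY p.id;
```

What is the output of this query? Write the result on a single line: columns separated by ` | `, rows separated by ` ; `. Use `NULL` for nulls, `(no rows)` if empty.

For each accounts row, check whether any transactions with matching account_id has amount < -125.
Keep rows where that is true.

2 | Jaipur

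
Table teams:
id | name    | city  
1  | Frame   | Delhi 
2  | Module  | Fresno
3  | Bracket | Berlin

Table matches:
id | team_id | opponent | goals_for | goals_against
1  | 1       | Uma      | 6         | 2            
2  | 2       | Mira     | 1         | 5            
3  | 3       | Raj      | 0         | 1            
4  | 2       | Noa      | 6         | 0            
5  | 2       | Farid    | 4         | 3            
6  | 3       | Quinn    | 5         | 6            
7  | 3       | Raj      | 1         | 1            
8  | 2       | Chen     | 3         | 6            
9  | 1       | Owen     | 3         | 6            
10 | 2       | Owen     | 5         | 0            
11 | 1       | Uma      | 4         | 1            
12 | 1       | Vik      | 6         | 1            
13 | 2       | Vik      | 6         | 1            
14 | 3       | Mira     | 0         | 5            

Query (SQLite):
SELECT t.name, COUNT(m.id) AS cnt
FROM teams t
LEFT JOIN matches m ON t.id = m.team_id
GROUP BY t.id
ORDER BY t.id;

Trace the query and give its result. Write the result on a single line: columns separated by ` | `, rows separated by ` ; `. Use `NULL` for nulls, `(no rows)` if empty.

LEFT JOIN keeps every teams row; unmatched ones get NULL for matches columns.
Group by teams.id and compute COUNT(m.id). COUNT(col) of an all-NULL group is 0.
  1: ids {1, 9, 11, 12} → COUNT(m.id)=4
  2: ids {2, 4, 5, 8, 10, 13} → COUNT(m.id)=6
  3: ids {3, 6, 7, 14} → COUNT(m.id)=4

Frame | 4 ; Module | 6 ; Bracket | 4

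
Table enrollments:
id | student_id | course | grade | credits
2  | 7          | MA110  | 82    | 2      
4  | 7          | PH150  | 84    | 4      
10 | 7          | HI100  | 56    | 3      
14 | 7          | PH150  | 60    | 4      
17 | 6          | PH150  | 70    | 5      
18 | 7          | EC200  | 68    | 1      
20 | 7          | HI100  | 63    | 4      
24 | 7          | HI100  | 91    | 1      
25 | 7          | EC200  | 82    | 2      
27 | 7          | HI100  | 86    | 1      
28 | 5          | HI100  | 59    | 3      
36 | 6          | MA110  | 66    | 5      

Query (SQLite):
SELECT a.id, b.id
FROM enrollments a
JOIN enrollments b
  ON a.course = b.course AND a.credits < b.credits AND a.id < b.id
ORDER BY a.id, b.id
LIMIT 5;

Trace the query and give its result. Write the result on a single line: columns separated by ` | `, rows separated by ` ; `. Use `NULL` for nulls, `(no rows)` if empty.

2 | 36 ; 4 | 17 ; 10 | 20 ; 14 | 17 ; 18 | 25

Pairs (a,b) with same course, a.credits < b.credits, a.id < b.id.
course groups: EC200:{18,25} HI100:{10,20,24,27,28} MA110:{2,36} PH150:{4,14,17}
Ordered by (a.id, b.id); first 5.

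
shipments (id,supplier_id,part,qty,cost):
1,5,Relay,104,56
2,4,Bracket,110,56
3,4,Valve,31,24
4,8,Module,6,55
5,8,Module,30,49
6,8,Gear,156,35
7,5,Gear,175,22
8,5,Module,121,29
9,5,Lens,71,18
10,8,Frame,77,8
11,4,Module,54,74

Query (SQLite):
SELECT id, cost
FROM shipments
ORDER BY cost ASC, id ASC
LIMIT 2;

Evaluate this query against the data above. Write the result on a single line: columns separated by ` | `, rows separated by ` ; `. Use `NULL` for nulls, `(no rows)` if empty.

10 | 8 ; 9 | 18

Sort by cost asc, tiebreak id asc: (8, id=10), (18, id=9), (22, id=7), (24, id=3), (29, id=8) …. Take first 2.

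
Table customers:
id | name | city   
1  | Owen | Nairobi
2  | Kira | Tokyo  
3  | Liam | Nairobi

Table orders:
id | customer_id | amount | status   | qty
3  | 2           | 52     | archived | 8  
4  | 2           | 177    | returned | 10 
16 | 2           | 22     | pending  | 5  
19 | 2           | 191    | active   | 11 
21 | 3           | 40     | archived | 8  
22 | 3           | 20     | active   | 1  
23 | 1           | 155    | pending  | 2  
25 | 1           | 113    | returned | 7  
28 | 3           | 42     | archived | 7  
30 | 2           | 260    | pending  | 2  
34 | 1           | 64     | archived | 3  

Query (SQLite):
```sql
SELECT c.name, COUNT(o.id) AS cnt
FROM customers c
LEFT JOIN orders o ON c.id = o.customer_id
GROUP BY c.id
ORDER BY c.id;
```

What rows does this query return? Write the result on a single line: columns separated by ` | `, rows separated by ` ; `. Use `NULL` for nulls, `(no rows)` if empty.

Owen | 3 ; Kira | 5 ; Liam | 3

LEFT JOIN keeps every customers row; unmatched ones get NULL for orders columns.
Group by customers.id and compute COUNT(o.id). COUNT(col) of an all-NULL group is 0.
  1: ids {23, 25, 34} → COUNT(o.id)=3
  2: ids {3, 4, 16, 19, 30} → COUNT(o.id)=5
  3: ids {21, 22, 28} → COUNT(o.id)=3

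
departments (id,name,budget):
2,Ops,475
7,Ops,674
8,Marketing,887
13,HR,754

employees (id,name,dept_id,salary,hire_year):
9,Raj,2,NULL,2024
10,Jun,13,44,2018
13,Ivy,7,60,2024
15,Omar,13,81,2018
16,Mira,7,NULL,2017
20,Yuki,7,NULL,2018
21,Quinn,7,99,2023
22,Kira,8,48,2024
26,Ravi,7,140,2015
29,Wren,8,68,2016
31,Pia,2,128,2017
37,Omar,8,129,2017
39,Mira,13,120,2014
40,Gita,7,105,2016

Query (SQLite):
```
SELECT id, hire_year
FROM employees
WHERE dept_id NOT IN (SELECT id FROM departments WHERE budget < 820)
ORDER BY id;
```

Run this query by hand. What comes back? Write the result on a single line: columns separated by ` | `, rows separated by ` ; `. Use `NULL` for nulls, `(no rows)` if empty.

Inner query: departments.id where budget < 820.
Outer: keep employees rows whose dept_id is not in that set.
Inner query → {2, 7, 13}

22 | 2024 ; 29 | 2016 ; 37 | 2017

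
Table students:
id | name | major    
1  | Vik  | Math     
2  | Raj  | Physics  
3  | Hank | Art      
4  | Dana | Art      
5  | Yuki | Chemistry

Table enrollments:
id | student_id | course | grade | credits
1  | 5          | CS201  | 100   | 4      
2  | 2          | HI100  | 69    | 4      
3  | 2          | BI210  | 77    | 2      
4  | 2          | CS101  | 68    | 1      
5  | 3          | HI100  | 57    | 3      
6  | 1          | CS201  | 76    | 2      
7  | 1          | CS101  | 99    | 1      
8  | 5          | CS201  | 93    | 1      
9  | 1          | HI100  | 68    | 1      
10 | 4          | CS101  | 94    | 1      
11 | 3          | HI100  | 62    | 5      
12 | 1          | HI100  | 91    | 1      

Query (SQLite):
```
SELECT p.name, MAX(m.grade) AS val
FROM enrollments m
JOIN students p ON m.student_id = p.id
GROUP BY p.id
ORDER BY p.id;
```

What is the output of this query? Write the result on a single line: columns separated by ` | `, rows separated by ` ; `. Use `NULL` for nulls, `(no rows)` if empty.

Join each enrollments row to its students via student_id.
Group joined rows by students.id; compute MAX(m.grade) per group.
  1: ids {6, 7, 9, 12} → MAX(m.grade)=99
  2: ids {2, 3, 4} → MAX(m.grade)=77
  3: ids {5, 11} → MAX(m.grade)=62
  4: ids {10} → MAX(m.grade)=94
  5: ids {1, 8} → MAX(m.grade)=100

Vik | 99 ; Raj | 77 ; Hank | 62 ; Dana | 94 ; Yuki | 100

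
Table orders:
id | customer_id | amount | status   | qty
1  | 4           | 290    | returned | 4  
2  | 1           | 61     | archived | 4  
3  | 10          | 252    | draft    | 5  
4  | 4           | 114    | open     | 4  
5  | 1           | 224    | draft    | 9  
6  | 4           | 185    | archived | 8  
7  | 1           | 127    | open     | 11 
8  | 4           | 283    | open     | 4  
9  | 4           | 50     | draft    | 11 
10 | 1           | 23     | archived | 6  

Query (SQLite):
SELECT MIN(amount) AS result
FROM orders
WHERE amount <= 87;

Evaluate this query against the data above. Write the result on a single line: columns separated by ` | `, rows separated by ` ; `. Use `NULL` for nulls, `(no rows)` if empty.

Rows where amount <= 87 → amount values: [61, 50, 23].
MIN of non-NULL values = 23.

23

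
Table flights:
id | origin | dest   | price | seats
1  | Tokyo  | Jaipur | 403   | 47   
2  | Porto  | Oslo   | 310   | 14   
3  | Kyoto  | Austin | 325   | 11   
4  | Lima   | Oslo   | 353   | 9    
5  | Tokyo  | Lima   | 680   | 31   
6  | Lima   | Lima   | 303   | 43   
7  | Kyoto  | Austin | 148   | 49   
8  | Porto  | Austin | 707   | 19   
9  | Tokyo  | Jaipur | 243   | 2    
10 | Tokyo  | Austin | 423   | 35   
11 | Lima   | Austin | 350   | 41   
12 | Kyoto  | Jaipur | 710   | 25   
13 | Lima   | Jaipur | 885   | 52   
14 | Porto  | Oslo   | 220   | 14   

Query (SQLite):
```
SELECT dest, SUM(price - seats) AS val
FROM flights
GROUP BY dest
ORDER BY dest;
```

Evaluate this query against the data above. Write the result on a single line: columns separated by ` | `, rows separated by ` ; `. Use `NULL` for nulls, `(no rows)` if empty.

Austin | 1798 ; Jaipur | 2115 ; Lima | 909 ; Oslo | 846

For each row compute price - seats.
Group by dest; take SUM of the expression per group.
  Austin: ids {3, 7, 8, 10, 11} → SUM(price - seats)=1798
  Jaipur: ids {1, 9, 12, 13} → SUM(price - seats)=2115
  Lima: ids {5, 6} → SUM(price - seats)=909
  Oslo: ids {2, 4, 14} → SUM(price - seats)=846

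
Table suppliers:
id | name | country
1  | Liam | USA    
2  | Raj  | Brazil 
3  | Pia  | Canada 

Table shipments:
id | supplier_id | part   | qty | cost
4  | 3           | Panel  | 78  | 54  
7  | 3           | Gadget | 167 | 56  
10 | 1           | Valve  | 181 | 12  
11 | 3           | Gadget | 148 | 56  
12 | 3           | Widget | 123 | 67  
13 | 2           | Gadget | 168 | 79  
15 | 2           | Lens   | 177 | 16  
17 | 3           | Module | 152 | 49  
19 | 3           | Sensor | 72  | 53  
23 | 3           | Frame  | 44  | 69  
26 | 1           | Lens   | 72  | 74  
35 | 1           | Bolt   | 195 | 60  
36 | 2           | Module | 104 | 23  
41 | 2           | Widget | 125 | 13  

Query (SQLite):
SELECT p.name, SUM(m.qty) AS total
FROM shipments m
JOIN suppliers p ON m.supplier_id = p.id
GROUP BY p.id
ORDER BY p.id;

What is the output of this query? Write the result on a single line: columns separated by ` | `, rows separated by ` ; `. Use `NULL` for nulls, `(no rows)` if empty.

Join each shipments row to its suppliers via supplier_id.
Group joined rows by suppliers.id; compute SUM(m.qty) per group.
  1: ids {10, 26, 35} → SUM(m.qty)=448
  2: ids {13, 15, 36, 41} → SUM(m.qty)=574
  3: ids {4, 7, 11, 12, 17, 19, 23} → SUM(m.qty)=784

Liam | 448 ; Raj | 574 ; Pia | 784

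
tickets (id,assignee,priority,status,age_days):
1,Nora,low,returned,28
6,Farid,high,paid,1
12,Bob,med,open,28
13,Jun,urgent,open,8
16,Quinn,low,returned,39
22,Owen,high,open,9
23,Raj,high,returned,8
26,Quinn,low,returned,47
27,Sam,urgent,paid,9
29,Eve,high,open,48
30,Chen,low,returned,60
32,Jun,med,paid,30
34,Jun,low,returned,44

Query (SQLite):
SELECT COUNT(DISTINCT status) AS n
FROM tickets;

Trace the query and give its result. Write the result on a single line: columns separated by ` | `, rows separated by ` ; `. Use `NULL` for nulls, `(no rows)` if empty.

Count distinct non-NULL status values.

3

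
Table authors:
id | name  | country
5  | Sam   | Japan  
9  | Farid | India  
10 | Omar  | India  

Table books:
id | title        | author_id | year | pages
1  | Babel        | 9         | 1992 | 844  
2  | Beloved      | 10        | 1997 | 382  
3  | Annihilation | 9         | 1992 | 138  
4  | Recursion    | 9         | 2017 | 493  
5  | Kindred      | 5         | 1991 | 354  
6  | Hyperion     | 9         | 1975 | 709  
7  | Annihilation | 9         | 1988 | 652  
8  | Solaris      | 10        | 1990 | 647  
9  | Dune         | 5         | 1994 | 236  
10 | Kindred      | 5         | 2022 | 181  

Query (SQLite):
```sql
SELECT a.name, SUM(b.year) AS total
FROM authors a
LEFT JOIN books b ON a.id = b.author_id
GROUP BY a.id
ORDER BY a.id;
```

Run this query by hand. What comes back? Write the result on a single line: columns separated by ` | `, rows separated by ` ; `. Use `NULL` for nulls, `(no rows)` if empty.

Sam | 6007 ; Farid | 9964 ; Omar | 3987

LEFT JOIN keeps every authors row; unmatched ones get NULL for books columns.
Group by authors.id and compute SUM(b.year). SUM over an all-NULL group is NULL.
  5: ids {5, 9, 10} → SUM(b.year)=6007
  9: ids {1, 3, 4, 6, 7} → SUM(b.year)=9964
  10: ids {2, 8} → SUM(b.year)=3987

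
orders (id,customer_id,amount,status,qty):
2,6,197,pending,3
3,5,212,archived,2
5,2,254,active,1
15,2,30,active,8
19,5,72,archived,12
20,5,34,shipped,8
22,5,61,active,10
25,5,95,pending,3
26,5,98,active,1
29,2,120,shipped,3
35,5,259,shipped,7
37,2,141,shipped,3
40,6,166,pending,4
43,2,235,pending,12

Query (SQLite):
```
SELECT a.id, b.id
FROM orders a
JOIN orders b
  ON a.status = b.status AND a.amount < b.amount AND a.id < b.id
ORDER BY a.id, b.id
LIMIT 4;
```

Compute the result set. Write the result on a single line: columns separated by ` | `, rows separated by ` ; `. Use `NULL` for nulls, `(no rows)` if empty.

Pairs (a,b) with same status, a.amount < b.amount, a.id < b.id.
status groups: active:{5,15,22,26} archived:{3,19} pending:{2,25,40,43} shipped:{20,29,35,37}
Ordered by (a.id, b.id); first 4.

2 | 43 ; 15 | 22 ; 15 | 26 ; 20 | 29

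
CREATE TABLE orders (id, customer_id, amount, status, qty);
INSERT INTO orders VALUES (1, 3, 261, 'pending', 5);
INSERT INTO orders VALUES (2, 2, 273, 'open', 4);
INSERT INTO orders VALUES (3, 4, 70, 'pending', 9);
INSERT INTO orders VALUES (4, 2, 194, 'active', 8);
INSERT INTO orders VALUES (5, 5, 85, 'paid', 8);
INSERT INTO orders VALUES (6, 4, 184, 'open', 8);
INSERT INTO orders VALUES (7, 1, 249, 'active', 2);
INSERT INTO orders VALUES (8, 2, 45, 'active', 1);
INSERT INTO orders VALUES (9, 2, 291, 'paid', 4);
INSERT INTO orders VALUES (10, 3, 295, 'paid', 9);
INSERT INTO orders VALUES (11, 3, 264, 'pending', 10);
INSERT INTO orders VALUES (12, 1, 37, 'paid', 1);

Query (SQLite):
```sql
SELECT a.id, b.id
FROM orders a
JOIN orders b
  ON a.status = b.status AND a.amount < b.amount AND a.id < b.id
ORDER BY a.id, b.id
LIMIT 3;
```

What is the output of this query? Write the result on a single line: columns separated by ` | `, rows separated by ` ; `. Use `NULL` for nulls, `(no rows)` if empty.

1 | 11 ; 3 | 11 ; 4 | 7

Pairs (a,b) with same status, a.amount < b.amount, a.id < b.id.
status groups: active:{4,7,8} open:{2,6} paid:{5,9,10,12} pending:{1,3,11}
Ordered by (a.id, b.id); first 3.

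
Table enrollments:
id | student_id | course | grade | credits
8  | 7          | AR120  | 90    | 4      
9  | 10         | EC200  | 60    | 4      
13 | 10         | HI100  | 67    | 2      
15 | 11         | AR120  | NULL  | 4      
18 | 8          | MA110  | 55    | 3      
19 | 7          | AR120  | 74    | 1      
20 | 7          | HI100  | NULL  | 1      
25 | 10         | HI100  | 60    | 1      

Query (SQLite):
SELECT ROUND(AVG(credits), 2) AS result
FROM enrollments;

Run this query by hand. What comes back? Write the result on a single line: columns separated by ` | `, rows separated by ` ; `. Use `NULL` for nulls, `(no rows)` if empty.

All credits values: [4, 4, 2, 4, 3, 1, 1, 1].
AVG = 20 / 8 (rounded to 2 dp).

2.5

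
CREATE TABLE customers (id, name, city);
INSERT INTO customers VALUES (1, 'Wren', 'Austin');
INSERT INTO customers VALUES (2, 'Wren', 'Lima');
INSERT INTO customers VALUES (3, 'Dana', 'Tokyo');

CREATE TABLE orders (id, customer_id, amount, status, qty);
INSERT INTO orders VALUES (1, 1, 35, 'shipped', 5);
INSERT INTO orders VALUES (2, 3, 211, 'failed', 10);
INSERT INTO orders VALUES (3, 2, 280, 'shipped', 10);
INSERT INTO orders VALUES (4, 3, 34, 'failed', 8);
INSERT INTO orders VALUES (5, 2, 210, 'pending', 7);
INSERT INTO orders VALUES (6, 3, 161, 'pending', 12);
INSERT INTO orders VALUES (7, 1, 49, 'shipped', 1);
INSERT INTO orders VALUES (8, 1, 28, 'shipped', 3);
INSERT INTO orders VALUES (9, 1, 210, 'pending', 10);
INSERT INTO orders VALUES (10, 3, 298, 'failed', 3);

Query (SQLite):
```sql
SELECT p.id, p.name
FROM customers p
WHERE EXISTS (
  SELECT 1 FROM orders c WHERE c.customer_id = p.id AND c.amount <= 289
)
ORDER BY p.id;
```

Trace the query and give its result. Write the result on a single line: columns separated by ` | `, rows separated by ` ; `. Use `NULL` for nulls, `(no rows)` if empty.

1 | Wren ; 2 | Wren ; 3 | Dana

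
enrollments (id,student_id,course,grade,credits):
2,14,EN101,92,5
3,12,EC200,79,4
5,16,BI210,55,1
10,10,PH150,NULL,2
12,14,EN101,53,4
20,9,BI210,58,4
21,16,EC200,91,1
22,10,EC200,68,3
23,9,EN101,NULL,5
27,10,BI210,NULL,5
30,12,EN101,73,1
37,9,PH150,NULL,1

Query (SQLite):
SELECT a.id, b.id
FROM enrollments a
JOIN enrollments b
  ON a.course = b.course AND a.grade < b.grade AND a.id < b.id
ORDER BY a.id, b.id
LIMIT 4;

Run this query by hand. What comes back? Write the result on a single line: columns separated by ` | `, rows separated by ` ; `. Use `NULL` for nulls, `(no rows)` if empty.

3 | 21 ; 5 | 20 ; 12 | 30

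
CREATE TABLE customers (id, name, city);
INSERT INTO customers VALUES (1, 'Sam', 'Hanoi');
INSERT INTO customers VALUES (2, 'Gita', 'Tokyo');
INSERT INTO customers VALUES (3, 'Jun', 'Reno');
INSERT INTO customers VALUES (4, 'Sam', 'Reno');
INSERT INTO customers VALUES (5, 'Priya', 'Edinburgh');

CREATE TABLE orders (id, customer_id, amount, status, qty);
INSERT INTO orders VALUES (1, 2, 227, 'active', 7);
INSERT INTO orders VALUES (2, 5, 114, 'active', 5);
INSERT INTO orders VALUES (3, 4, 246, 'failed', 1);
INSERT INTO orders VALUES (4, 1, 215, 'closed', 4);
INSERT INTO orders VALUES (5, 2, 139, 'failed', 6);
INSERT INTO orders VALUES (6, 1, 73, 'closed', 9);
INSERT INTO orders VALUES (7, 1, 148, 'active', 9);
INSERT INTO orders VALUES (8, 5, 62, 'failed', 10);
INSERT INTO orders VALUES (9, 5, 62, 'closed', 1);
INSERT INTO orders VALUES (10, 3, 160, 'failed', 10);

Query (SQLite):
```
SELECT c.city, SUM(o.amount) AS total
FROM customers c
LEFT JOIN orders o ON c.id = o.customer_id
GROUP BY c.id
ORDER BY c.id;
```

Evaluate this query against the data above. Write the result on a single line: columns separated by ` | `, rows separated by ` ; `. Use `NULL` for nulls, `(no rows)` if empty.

Hanoi | 436 ; Tokyo | 366 ; Reno | 160 ; Reno | 246 ; Edinburgh | 238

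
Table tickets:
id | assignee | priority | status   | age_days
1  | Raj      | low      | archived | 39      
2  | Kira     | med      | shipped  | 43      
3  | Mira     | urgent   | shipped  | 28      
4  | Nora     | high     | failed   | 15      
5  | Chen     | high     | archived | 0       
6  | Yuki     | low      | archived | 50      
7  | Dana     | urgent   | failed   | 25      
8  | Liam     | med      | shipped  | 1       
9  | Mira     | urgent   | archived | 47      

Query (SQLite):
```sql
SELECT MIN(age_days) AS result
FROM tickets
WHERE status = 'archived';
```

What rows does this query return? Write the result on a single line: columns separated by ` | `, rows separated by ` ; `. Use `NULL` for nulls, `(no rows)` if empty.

Rows where status='archived' → age_days values: [39, 0, 50, 47].
MIN of non-NULL values = 0.

0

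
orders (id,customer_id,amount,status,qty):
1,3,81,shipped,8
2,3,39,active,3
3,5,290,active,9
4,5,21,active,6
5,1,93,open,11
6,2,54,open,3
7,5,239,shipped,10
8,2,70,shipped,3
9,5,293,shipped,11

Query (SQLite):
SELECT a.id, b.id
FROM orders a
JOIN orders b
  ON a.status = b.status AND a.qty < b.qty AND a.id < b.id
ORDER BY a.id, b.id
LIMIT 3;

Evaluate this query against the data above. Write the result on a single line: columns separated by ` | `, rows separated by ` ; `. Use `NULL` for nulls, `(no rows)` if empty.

Pairs (a,b) with same status, a.qty < b.qty, a.id < b.id.
status groups: active:{2,3,4} open:{5,6} shipped:{1,7,8,9}
Ordered by (a.id, b.id); first 3.

1 | 7 ; 1 | 9 ; 2 | 3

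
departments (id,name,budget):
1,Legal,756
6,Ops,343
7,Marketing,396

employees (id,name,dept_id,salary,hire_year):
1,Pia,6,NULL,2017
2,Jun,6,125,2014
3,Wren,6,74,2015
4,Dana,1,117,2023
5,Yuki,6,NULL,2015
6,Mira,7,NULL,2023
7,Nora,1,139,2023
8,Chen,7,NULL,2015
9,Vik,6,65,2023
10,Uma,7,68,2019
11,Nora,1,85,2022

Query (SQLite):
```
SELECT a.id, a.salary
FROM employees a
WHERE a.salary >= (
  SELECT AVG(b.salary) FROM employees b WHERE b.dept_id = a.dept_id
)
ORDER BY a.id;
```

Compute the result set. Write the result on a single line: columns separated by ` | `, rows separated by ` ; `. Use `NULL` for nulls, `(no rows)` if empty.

2 | 125 ; 4 | 117 ; 7 | 139 ; 10 | 68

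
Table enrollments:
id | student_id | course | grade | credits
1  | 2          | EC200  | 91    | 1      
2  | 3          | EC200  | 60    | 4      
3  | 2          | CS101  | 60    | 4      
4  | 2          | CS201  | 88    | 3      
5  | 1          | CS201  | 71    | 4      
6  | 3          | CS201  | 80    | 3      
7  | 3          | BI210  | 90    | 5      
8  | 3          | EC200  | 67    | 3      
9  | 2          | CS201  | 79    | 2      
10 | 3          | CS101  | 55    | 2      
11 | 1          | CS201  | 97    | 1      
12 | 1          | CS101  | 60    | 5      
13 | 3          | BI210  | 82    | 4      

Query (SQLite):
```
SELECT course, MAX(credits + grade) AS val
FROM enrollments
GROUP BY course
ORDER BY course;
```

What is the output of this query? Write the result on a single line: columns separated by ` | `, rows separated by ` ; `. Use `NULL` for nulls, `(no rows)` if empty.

BI210 | 95 ; CS101 | 65 ; CS201 | 98 ; EC200 | 92

For each row compute credits + grade.
Group by course; take MAX of the expression per group.
  BI210: ids {7, 13} → MAX(credits + grade)=95
  CS101: ids {3, 10, 12} → MAX(credits + grade)=65
  CS201: ids {4, 5, 6, 9, 11} → MAX(credits + grade)=98
  EC200: ids {1, 2, 8} → MAX(credits + grade)=92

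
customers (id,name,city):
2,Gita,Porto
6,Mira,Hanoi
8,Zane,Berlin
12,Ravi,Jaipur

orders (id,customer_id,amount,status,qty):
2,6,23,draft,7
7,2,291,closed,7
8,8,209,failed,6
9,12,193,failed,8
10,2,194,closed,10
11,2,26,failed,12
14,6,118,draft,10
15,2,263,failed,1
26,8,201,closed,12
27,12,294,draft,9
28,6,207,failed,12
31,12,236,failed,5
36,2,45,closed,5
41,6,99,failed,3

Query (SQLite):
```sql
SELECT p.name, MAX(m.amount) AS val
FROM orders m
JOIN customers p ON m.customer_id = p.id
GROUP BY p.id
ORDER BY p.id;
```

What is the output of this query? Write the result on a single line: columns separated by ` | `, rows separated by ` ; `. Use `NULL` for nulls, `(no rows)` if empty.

Gita | 291 ; Mira | 207 ; Zane | 209 ; Ravi | 294

Join each orders row to its customers via customer_id.
Group joined rows by customers.id; compute MAX(m.amount) per group.
  2: ids {7, 10, 11, 15, 36} → MAX(m.amount)=291
  6: ids {2, 14, 28, 41} → MAX(m.amount)=207
  8: ids {8, 26} → MAX(m.amount)=209
  12: ids {9, 27, 31} → MAX(m.amount)=294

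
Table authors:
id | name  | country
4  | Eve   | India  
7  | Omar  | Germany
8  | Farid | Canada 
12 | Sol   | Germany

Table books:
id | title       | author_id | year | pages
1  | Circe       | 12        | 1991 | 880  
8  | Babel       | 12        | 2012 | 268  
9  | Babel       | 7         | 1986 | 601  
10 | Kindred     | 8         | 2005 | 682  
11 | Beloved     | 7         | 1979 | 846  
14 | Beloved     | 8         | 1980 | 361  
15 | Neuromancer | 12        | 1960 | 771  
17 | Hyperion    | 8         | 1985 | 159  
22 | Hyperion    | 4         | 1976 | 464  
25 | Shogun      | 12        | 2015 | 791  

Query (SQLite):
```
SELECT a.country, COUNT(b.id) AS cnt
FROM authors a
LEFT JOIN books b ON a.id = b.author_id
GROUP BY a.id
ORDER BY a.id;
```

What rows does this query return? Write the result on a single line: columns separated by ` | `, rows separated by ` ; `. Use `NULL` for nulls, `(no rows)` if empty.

India | 1 ; Germany | 2 ; Canada | 3 ; Germany | 4

LEFT JOIN keeps every authors row; unmatched ones get NULL for books columns.
Group by authors.id and compute COUNT(b.id). COUNT(col) of an all-NULL group is 0.
  4: ids {22} → COUNT(b.id)=1
  7: ids {9, 11} → COUNT(b.id)=2
  8: ids {10, 14, 17} → COUNT(b.id)=3
  12: ids {1, 8, 15, 25} → COUNT(b.id)=4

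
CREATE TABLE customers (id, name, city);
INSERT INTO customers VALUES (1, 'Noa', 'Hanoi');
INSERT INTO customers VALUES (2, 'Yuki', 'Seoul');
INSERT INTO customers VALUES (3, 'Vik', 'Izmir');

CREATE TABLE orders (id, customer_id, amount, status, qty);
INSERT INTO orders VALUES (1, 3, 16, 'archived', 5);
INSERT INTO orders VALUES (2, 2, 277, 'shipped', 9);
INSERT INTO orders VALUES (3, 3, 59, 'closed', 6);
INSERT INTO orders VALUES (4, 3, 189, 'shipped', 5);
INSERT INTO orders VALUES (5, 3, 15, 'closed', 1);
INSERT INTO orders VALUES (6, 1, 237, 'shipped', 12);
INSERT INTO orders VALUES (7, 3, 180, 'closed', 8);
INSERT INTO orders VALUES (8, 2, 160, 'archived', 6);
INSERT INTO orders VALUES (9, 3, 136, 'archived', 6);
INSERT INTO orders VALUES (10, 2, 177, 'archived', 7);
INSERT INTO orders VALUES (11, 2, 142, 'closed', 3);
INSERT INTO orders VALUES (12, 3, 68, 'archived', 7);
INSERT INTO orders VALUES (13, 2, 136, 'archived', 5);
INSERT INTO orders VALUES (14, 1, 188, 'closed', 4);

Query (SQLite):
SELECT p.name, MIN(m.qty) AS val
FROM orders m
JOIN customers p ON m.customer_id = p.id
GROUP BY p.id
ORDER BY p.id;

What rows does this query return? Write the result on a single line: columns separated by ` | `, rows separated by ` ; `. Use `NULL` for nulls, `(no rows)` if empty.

Join each orders row to its customers via customer_id.
Group joined rows by customers.id; compute MIN(m.qty) per group.
  1: ids {6, 14} → MIN(m.qty)=4
  2: ids {2, 8, 10, 11, 13} → MIN(m.qty)=3
  3: ids {1, 3, 4, 5, 7, 9, 12} → MIN(m.qty)=1

Noa | 4 ; Yuki | 3 ; Vik | 1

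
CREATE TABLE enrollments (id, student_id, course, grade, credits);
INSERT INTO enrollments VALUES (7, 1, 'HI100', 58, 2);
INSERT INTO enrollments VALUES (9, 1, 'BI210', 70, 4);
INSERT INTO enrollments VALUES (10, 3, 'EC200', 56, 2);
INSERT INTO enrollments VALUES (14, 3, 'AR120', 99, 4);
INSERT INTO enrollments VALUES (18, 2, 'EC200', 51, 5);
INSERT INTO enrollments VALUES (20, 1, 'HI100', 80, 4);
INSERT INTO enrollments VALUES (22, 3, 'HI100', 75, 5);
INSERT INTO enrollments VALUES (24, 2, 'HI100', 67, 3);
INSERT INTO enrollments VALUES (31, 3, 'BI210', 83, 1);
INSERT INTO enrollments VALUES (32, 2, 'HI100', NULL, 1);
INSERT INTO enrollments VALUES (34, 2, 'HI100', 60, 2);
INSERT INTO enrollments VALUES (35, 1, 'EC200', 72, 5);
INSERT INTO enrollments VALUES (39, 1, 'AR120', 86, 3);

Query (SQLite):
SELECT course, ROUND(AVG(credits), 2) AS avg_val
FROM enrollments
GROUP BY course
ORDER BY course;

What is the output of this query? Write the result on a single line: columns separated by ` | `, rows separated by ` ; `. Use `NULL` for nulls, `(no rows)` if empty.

AR120 | 3.5 ; BI210 | 2.5 ; EC200 | 4 ; HI100 | 2.83

Partition enrollments by course; compute ROUND(AVG(credits), 2) within each group.
  AR120: ids {14, 39} → ROUND(AVG(credits), 2)=3.5
  BI210: ids {9, 31} → ROUND(AVG(credits), 2)=2.5
  EC200: ids {10, 18, 35} → ROUND(AVG(credits), 2)=4
  HI100: ids {7, 20, 22, 24, 32, 34} → ROUND(AVG(credits), 2)=2.83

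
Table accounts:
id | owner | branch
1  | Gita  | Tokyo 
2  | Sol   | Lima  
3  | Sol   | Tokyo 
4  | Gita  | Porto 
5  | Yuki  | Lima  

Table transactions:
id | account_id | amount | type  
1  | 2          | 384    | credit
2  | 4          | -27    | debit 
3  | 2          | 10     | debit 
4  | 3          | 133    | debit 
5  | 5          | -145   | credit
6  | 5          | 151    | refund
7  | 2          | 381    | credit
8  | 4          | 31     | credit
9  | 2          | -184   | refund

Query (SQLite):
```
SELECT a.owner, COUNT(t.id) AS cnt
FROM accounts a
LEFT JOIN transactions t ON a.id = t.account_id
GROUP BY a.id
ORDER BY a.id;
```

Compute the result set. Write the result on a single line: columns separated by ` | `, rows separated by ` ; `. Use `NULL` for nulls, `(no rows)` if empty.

Gita | 0 ; Sol | 4 ; Sol | 1 ; Gita | 2 ; Yuki | 2

LEFT JOIN keeps every accounts row; unmatched ones get NULL for transactions columns.
Group by accounts.id and compute COUNT(t.id). COUNT(col) of an all-NULL group is 0.
  1: ids {—} → COUNT(t.id)=0
  2: ids {1, 3, 7, 9} → COUNT(t.id)=4
  3: ids {4} → COUNT(t.id)=1
  4: ids {2, 8} → COUNT(t.id)=2
  5: ids {5, 6} → COUNT(t.id)=2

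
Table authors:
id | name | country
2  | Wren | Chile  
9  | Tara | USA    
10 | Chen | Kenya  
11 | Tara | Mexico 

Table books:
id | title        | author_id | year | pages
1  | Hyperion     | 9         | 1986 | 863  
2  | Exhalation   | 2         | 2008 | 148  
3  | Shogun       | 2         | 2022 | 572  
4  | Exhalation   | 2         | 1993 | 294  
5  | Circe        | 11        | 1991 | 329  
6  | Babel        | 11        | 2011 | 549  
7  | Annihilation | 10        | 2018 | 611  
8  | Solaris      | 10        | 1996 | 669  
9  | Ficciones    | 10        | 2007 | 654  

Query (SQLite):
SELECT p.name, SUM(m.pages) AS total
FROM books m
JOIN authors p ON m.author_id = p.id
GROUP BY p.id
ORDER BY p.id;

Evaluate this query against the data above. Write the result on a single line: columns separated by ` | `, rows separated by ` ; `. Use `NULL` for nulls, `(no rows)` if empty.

Join each books row to its authors via author_id.
Group joined rows by authors.id; compute SUM(m.pages) per group.
  2: ids {2, 3, 4} → SUM(m.pages)=1014
  9: ids {1} → SUM(m.pages)=863
  10: ids {7, 8, 9} → SUM(m.pages)=1934
  11: ids {5, 6} → SUM(m.pages)=878

Wren | 1014 ; Tara | 863 ; Chen | 1934 ; Tara | 878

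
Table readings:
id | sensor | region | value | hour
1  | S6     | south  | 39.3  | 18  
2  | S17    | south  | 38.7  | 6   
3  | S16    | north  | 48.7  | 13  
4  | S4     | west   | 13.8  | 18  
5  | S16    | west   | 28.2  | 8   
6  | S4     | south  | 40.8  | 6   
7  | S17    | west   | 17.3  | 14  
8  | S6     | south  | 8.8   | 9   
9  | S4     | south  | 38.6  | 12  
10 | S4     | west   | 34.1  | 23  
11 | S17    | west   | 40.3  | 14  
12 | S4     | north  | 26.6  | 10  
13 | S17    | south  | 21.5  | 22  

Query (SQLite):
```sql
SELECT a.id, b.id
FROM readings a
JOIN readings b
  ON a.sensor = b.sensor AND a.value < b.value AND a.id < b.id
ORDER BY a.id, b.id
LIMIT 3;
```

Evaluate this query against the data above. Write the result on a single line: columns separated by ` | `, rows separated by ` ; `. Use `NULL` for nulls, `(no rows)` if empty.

Pairs (a,b) with same sensor, a.value < b.value, a.id < b.id.
sensor groups: S16:{3,5} S17:{2,7,11,13} S4:{4,6,9,10,12} S6:{1,8}
Ordered by (a.id, b.id); first 3.

2 | 11 ; 4 | 6 ; 4 | 9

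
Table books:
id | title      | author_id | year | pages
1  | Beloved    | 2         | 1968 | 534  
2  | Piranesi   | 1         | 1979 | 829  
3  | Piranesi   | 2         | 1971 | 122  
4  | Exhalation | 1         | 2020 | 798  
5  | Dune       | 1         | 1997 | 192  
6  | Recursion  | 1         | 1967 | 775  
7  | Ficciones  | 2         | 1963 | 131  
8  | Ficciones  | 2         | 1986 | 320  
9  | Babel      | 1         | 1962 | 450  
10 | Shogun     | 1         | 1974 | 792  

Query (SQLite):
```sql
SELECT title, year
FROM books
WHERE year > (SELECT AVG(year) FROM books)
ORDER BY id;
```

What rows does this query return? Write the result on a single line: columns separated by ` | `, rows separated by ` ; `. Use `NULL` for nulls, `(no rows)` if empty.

Scalar subquery: AVG(year) over all books rows = 1978.7.
Keep rows where year > that value.

Piranesi | 1979 ; Exhalation | 2020 ; Dune | 1997 ; Ficciones | 1986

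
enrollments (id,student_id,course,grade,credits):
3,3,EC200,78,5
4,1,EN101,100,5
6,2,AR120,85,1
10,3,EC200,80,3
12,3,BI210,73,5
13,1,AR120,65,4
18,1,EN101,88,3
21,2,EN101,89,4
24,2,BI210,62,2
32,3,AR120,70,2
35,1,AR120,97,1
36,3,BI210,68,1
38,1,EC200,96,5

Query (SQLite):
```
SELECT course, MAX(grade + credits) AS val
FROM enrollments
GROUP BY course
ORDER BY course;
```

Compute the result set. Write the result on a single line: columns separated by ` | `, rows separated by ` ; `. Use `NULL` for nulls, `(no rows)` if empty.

AR120 | 98 ; BI210 | 78 ; EC200 | 101 ; EN101 | 105

For each row compute grade + credits.
Group by course; take MAX of the expression per group.
  AR120: ids {6, 13, 32, 35} → MAX(grade + credits)=98
  BI210: ids {12, 24, 36} → MAX(grade + credits)=78
  EC200: ids {3, 10, 38} → MAX(grade + credits)=101
  EN101: ids {4, 18, 21} → MAX(grade + credits)=105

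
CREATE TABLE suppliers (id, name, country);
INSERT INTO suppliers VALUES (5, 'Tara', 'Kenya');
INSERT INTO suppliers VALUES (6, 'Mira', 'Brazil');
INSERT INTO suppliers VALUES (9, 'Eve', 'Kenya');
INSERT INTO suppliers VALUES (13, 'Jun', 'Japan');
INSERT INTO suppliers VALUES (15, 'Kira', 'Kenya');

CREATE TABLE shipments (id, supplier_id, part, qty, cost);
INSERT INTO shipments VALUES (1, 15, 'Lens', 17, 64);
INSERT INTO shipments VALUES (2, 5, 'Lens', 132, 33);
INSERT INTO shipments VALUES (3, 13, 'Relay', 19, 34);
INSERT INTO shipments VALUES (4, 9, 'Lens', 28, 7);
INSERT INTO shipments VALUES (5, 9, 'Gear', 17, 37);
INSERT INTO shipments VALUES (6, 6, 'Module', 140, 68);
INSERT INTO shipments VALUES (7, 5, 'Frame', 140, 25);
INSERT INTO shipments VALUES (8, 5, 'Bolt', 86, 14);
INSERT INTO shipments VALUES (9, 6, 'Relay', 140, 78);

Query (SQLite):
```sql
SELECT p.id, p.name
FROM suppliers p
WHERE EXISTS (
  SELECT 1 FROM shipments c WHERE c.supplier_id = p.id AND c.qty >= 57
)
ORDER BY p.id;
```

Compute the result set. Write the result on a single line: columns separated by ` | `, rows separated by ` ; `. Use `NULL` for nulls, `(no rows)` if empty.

For each suppliers row, check whether any shipments with matching supplier_id has qty >= 57.
Keep rows where that is true.

5 | Tara ; 6 | Mira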